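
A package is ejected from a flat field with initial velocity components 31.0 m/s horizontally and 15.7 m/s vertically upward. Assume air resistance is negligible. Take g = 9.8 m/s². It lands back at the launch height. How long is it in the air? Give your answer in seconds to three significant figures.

Landing at launch height ⇒ T = 2 v_y0 / g = 2 × 15.70 / 9.80 = 3.204 s.

3.20 s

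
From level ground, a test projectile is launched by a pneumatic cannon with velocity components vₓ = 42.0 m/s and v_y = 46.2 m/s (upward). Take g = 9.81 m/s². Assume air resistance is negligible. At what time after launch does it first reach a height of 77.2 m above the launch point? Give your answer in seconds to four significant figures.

Height y(t) = 46.20 t − 4.905 t² = 77.2 gives 4.905 t² − 46.20 t + 77.2 = 0.
Quadratic formula: t = (46.20 ± √619.78) / 9.81 = (46.20 ± 24.90) / 9.81 → t = 2.172 s or 7.247 s.
The first (ascending) time is 2.172 s.

2.172 s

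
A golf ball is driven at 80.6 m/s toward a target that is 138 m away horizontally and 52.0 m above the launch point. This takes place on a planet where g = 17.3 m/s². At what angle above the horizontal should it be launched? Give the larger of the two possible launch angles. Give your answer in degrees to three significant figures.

78.2°

Trajectory: y = x tanθ − g x² (1 + tan²θ)/(2v₀²). With x = 138, y = 52.0, v₀ = 80.6, g = 17.3:
25.36 tan²θ − 138 tanθ + (77.36) = 0.
tanθ = [138 ± √(138² − 4 × 25.36 × (77.36))] / (2 × 25.36) = (138 ± 105.8) / 50.71, giving tanθ = 0.6345 or 4.808.
θ = 32.40° or 78.25°; the larger is 78.25°.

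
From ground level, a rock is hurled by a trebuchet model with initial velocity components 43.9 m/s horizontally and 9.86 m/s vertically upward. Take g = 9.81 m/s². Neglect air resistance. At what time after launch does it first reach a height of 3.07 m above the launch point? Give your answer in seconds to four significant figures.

0.3852 s

Require v_y0 t − ½ g t² = 3.07, i.e. 4.905 t² − 9.860 t + 3.07 = 0.
Quadratic formula: t = (9.860 ± √36.986) / 9.81 = (9.860 ± 6.082) / 9.81 → t = 0.3852 s or 1.625 s.
The first (ascending) time is 0.3852 s.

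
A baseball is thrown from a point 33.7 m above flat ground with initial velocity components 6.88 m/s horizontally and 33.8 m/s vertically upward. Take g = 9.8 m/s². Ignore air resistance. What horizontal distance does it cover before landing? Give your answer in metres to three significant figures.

53.5 m

Vertical motion (up positive, ground at y = 0): 4.900 t² − (33.80) t − 33.7 = 0, so t = (33.80 + √(33.80² + 2·9.80·33.7)) / 9.80 = (33.80 + 42.46) / 9.80 = 7.782 s.
Horizontal distance: R = vₓ t = 6.880 × 7.782 = 53.54 m.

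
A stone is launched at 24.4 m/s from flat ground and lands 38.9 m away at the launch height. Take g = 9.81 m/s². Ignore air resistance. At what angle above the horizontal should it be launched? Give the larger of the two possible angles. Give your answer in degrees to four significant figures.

70.07°

R = v₀² sin 2θ / g gives sin 2θ = gR/v₀² = 9.81·38.9/24.4² = 0.6410.
2θ = 39.86° or 180° − 39.86° = 140.1°, so θ = 19.93° or 70.07°.
The larger angle is 70.07°.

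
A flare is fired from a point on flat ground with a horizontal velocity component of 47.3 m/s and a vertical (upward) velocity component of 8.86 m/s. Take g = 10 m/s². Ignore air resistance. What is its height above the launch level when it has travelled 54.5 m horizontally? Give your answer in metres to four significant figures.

3.571 m

At x = 54.5 m, t = x/vₓ = 54.5/47.30 = 1.152 s.
Height: y = v_y0 t − ½ g t² = 8.860 × 1.152 − 5.000 × 1.152² = 10.21 − 6.638 = 3.571 m.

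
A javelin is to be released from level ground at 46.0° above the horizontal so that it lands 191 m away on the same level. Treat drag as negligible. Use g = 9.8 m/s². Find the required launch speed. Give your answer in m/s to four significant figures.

43.28 m/s

From R = (v₀² / g) sin 2θ: v₀ = √(gR / sin 2θ).
v₀ = √(9.80 × 191 / sin 92.00°) = √(1872 / 0.9994) = √1872.9 = 43.28 m/s.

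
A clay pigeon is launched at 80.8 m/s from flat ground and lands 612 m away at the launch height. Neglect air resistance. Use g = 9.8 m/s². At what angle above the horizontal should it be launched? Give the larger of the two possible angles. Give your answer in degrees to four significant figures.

From R = (v₀²/g) sin 2θ: sin 2θ = 9.80 × 612 / 6528.6 = 0.9187.
2θ = 66.73° or 180° − 66.73° = 113.3°, so θ = 33.37° or 56.63°.
The larger angle is 56.63°.

56.63°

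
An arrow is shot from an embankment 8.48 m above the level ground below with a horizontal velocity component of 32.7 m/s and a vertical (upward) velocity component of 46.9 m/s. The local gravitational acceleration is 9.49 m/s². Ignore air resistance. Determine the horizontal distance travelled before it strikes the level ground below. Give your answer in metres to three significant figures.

With up positive and y = 0 at the ground: y(t) = 8.48 + (46.90) t − 4.745 t². Setting y = 0 and taking the positive root: t = [46.90 + √(46.90² + 2·9.49·8.48)] / 9.49 = (46.90 + 48.59) / 9.49 = 10.06 s.
Horizontal distance: R = vₓ t = 32.70 × 10.06 = 329.0 m.

329 m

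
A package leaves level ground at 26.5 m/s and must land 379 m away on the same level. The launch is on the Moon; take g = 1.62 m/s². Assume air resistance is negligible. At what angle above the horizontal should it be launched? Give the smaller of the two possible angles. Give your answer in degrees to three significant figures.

30.5°

Level-ground range R = v₀² sin(2θ)/g ⇒ sin(2θ) = gR/v₀² = 1.62 × 379 / 26.5² = 0.8743.
2θ = 60.96° or 180° − 60.96° = 119.0°, so θ = 30.48° or 59.52°.
The smaller angle is 30.48°.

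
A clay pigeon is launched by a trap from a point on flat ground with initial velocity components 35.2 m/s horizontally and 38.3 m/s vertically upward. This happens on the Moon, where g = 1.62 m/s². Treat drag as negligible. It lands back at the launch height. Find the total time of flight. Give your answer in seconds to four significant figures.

Landing at launch height ⇒ T = 2 v_y0 / g = 2 × 38.30 / 1.62 = 47.28 s.

47.28 s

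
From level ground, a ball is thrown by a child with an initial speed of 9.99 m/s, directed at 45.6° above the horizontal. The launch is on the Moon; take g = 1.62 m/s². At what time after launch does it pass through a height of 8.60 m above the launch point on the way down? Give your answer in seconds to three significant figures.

Horizontal component vₓ = 9.990 cos 45.6° = 6.990 m/s; vertical v_y0 = 9.990 sin 45.6° = 7.138 m/s.
Height y(t) = 7.138 t − 0.8100 t² = 8.60 gives 0.8100 t² − 7.138 t + 8.60 = 0.
t = [7.138 ± √(7.138² − 2·1.62·8.60)] / 1.62 = (7.138 ± 4.804) / 1.62, so t = 1.440 s or t = 7.372 s.
The descending-branch root is 7.372 s.

7.37 s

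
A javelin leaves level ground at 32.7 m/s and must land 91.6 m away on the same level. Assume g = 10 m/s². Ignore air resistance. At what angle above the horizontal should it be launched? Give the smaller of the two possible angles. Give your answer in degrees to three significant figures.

29.5°

Level-ground range R = v₀² sin(2θ)/g ⇒ sin(2θ) = gR/v₀² = 10.0 × 91.6 / 32.7² = 0.8566.
2θ = 58.94° or 180° − 58.94° = 121.1°, so θ = 29.47° or 60.53°.
The smaller angle is 29.47°.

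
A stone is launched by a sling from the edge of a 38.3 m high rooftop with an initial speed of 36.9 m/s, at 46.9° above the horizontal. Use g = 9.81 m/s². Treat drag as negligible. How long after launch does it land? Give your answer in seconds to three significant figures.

6.66 s

Resolve: vₓ = 36.90 cos 46.9° = 25.21 m/s and v_y0 = 36.90 sin 46.9° = 26.94 m/s.
Vertical motion (up positive, ground at y = 0): 4.905 t² − (26.94) t − 38.3 = 0, so t = (26.94 + √(26.94² + 2·9.81·38.3)) / 9.81 = (26.94 + 38.44) / 9.81 = 6.665 s.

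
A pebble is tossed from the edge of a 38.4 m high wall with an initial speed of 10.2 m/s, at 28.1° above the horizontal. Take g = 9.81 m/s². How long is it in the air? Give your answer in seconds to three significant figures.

Components: vₓ = 10.20 cos 28.1° = 8.998 m/s, v_y0 = 10.20 sin 28.1° = 4.804 m/s.
The projectile lands when y = 38.4 + (4.804) t − ½·9.81·t² = 0. Positive root: t = (4.804 + √(4.804² + 2·9.81·38.4)) / 9.81 = (4.804 + 27.87) / 9.81 = 3.330 s.

3.33 s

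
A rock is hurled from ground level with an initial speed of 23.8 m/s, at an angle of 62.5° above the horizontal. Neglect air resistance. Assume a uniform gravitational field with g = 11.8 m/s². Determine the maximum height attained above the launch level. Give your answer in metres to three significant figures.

Horizontal component vₓ = 23.80 cos 62.5° = 10.99 m/s; vertical v_y0 = 23.80 sin 62.5° = 21.11 m/s.
At the apex v_y = 0, so H = v_y0²/(2g) = 21.11²/23.60 = 18.88 m.

18.9 m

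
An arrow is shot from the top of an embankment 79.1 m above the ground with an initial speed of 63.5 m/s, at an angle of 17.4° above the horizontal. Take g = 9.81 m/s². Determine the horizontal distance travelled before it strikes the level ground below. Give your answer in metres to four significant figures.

Components: vₓ = 63.50 cos 17.4° = 60.59 m/s, v_y0 = 63.50 sin 17.4° = 18.99 m/s.
The projectile lands when y = 79.1 + (18.99) t − ½·9.81·t² = 0. Positive root: t = (18.99 + √(18.99² + 2·9.81·79.1)) / 9.81 = (18.99 + 43.73) / 9.81 = 6.394 s.
Horizontal distance: R = vₓ t = 60.59 × 6.394 = 387.4 m.

387.4 m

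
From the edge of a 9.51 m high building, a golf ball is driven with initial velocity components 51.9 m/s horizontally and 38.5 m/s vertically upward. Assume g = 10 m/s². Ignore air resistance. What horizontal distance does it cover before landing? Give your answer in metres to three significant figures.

412 m

With up positive and y = 0 at the ground: y(t) = 9.51 + (38.50) t − 5.000 t². Setting y = 0 and taking the positive root: t = [38.50 + √(38.50² + 2·10.0·9.51)] / 10.0 = (38.50 + 40.90) / 10.0 = 7.940 s.
Horizontal distance: R = vₓ t = 51.90 × 7.940 = 412.1 m.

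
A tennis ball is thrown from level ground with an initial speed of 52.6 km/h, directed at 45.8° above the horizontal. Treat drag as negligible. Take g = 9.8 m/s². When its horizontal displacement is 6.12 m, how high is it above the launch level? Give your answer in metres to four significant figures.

4.525 m

Convert: 52.6 km/h = 52.6/3.6 = 14.61 m/s.
Resolve: vₓ = 14.61 cos 45.8° = 10.19 m/s and v_y0 = 14.61 sin 45.8° = 10.47 m/s.
Time to reach x = 6.12 m: t = x/vₓ = 6.12/10.19 = 0.6008 s.
Height: y = v_y0 t − ½ g t² = 10.47 × 0.6008 − 4.900 × 0.6008² = 6.293 − 1.769 = 4.525 m.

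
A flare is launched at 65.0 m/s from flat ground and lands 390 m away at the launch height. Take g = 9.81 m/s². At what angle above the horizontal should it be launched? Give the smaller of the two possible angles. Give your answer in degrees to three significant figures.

From R = (v₀²/g) sin 2θ: sin 2θ = 9.81 × 390 / 4225.0 = 0.9055.
2θ = 64.90° or 180° − 64.90° = 115.1°, so θ = 32.45° or 57.55°.
The smaller angle is 32.45°.

32.4°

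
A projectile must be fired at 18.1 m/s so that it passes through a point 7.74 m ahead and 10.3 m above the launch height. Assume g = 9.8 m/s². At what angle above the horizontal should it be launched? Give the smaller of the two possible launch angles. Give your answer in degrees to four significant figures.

Trajectory: y = x tanθ − g x² (1 + tan²θ)/(2v₀²). With x = 7.74, y = 10.3, v₀ = 18.1, g = 9.80:
0.8960 tan²θ − 7.74 tanθ + (11.20) = 0.
tanθ = [7.74 ± √(7.74² − 4 × 0.8960 × (11.20))] / (2 × 0.8960) = (7.74 ± 4.447) / 1.792, giving tanθ = 1.837 or 6.801.
θ = 61.44° or 81.64°; the smaller is 61.44°.

61.44°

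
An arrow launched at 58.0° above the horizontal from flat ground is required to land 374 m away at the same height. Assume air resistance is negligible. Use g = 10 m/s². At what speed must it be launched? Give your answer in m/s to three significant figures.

On level ground R = v₀² sin 2θ / g ⇒ v₀ = √(gR / sin 2θ).
v₀ = √(10.0 × 374 / sin 116.0°) = √(3740 / 0.8988) = √4161.1 = 64.51 m/s.

64.5 m/s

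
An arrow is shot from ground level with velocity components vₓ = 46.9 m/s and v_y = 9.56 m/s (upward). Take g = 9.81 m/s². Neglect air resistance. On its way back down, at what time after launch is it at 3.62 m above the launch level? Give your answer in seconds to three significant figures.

Set y = v_y0 t − ½ g t² = 3.62: 4.905 t² − 9.560 t + 3.62 = 0.
t = [9.560 ± √(9.560² − 2·9.81·3.62)] / 9.81 = (9.560 ± 4.513) / 9.81, so t = 0.5145 s or t = 1.435 s.
The descending-branch root is 1.435 s.

1.43 s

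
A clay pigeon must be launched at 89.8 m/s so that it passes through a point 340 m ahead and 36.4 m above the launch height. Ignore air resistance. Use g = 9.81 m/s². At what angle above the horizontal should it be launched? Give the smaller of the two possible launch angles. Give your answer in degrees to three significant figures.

18.6°

Trajectory: y = x tanθ − g x² (1 + tan²θ)/(2v₀²). With x = 340, y = 36.4, v₀ = 89.8, g = 9.81:
70.31 tan²θ − 340 tanθ + (106.7) = 0.
tanθ = [340 ± √(340² − 4 × 70.31 × (106.7))] / (2 × 70.31) = (340 ± 292.6) / 140.6, giving tanθ = 0.3374 or 4.498.
θ = 18.64° or 77.47°; the smaller is 18.64°.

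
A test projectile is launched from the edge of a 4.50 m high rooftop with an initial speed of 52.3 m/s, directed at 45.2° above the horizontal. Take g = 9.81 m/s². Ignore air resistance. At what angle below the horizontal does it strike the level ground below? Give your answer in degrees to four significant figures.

46.09°

vₓ = 52.30 cos 45.2° = 36.85 m/s; v_y0 = 52.30 sin 45.2° = 37.11 m/s.
With up positive and y = 0 at the ground: y(t) = 4.50 + (37.11) t − 4.905 t². Setting y = 0 and taking the positive root: t = [37.11 + √(37.11² + 2·9.81·4.50)] / 9.81 = (37.11 + 38.28) / 9.81 = 7.685 s.
At impact: v_y = v_y0 − g t = −38.28 m/s; vₓ = 36.85 m/s.
Angle below horizontal: arctan(|v_y|/vₓ) = arctan(38.28/36.85) = 46.09°.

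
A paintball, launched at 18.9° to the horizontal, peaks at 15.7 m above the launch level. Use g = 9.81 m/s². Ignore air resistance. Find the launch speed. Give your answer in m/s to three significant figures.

At the peak v_y = 0, so v_y0 = √(2gH) = √(2 × 9.81 × 15.7) = 17.55 m/s.
v_y0 = v₀ sin θ ⇒ v₀ = 17.55 / sin 18.9° = 54.18 m/s.

54.2 m/s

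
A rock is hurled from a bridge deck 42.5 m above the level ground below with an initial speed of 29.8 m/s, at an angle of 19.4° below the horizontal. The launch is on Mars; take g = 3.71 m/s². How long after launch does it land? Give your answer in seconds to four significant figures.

Components: vₓ = 29.80 cos 19.4° = 28.11 m/s, v_y0 = −9.898 m/s (downward).
Vertical motion (up positive, ground at y = 0): 1.855 t² − (−9.898) t − 42.5 = 0, so t = (−9.898 + √(9.898² + 2·3.71·42.5)) / 3.71 = (−9.898 + 20.33) / 3.71 = 2.812 s.

2.812 s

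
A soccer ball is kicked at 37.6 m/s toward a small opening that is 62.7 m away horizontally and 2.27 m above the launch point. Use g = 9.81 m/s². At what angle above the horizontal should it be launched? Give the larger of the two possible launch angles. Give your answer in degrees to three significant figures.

77.0°

Trajectory: y = x tanθ − g x² (1 + tan²θ)/(2v₀²). With x = 62.7, y = 2.27, v₀ = 37.6, g = 9.81:
13.64 tan²θ − 62.7 tanθ + (15.91) = 0.
tanθ = [62.7 ± √(62.7² − 4 × 13.64 × (15.91))] / (2 × 13.64) = (62.7 ± 55.35) / 27.28, giving tanθ = 0.2695 or 4.327.
θ = 15.09° or 76.99°; the larger is 76.99°.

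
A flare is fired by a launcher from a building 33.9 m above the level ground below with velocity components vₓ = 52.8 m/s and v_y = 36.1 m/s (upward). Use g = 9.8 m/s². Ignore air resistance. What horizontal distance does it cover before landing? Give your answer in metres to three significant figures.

433 m

The projectile lands when y = 33.9 + (36.10) t − ½·9.80·t² = 0. Positive root: t = (36.10 + √(36.10² + 2·9.80·33.9)) / 9.80 = (36.10 + 44.36) / 9.80 = 8.210 s.
Horizontal distance: R = vₓ t = 52.80 × 8.210 = 433.5 m.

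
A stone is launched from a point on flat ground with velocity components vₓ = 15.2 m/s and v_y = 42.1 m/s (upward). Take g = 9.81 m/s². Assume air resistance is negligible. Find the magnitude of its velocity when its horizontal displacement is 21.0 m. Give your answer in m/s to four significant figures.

32.34 m/s

Time to reach x = 21.0 m: t = x/vₓ = 21.0/15.20 = 1.382 s.
Vertical velocity there: v_y = v_y0 − g t = 42.10 − 9.81 × 1.382 = 28.55 m/s.
Speed: √(vₓ² + v_y²) = √(15.20² + 28.55²) = 32.34 m/s.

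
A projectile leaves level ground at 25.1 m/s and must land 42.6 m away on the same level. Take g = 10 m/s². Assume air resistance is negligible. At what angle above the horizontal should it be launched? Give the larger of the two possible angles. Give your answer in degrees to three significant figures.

R = v₀² sin 2θ / g gives sin 2θ = gR/v₀² = 10.0·42.6/25.1² = 0.6762.
2θ = 42.55° or 180° − 42.55° = 137.5°, so θ = 21.27° or 68.73°.
The larger angle is 68.73°.

68.7°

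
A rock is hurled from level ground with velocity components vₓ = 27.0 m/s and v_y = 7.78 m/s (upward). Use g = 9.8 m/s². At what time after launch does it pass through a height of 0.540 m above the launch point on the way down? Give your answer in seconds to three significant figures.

Set y = v_y0 t − ½ g t² = 0.540: 4.900 t² − 7.780 t + 0.540 = 0.
Quadratic formula: t = (7.780 ± √49.944) / 9.80 = (7.780 ± 7.067) / 9.80 → t = 0.07274 s or 1.515 s.
The descending-branch root is 1.515 s.

1.52 s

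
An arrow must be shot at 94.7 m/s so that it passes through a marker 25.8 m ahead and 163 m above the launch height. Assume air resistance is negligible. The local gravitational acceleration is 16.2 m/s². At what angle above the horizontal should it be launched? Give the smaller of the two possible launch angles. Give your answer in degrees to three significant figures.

Trajectory: y = x tanθ − g x² (1 + tan²θ)/(2v₀²). With x = 25.8, y = 163, v₀ = 94.7, g = 16.2:
0.6012 tan²θ − 25.8 tanθ + (163.6) = 0.
tanθ = [25.8 ± √(25.8² − 4 × 0.6012 × (163.6))] / (2 × 0.6012) = (25.8 ± 16.50) / 1.202, giving tanθ = 7.736 or 35.18.
θ = 82.63° or 88.37°; the smaller is 82.63°.

82.6°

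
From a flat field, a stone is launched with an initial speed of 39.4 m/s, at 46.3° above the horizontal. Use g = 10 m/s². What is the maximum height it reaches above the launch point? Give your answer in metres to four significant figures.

Horizontal component vₓ = 39.40 cos 46.3° = 27.22 m/s; vertical v_y0 = 39.40 sin 46.3° = 28.48 m/s.
At the apex v_y = 0, so H = v_y0²/(2g) = 28.48²/20.00 = 40.57 m.

40.57 m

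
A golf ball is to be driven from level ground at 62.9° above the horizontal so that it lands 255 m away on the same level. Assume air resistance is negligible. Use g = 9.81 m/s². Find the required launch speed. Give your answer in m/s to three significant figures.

55.5 m/s

Level-ground range: R = v₀² sin(2θ)/g, so v₀ = √(gR / sin 2θ).
v₀ = √(9.81 × 255 / sin 125.8°) = √(2502 / 0.8111) = √3084.3 = 55.54 m/s.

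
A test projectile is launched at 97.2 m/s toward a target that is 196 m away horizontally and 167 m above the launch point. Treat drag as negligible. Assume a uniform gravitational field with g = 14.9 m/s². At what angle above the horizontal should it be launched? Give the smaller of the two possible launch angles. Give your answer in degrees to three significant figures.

51.3°

Trajectory: y = x tanθ − g x² (1 + tan²θ)/(2v₀²). With x = 196, y = 167, v₀ = 97.2, g = 14.9:
30.29 tan²θ − 196 tanθ + (197.3) = 0.
tanθ = [196 ± √(196² − 4 × 30.29 × (197.3))] / (2 × 30.29) = (196 ± 120.5) / 60.59, giving tanθ = 1.247 or 5.223.
θ = 51.27° or 79.16°; the smaller is 51.27°.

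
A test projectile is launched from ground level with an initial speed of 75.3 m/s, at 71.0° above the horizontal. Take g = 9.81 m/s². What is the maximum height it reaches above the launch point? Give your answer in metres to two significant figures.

Horizontal component vₓ = 75.30 cos 71.0° = 24.52 m/s; vertical v_y0 = 75.30 sin 71.0° = 71.20 m/s.
At the apex v_y = 0, so H = v_y0²/(2g) = 71.20²/19.62 = 258.4 m.

260 m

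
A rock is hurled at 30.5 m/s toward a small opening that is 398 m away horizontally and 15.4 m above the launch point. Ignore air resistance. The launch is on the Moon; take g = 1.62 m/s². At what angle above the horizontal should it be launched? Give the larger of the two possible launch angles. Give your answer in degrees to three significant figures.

Trajectory: y = x tanθ − g x² (1 + tan²θ)/(2v₀²). With x = 398, y = 15.4, v₀ = 30.5, g = 1.62:
137.9 tan²θ − 398 tanθ + (153.3) = 0.
tanθ = [398 ± √(398² − 4 × 137.9 × (153.3))] / (2 × 137.9) = (398 ± 271.7) / 275.9, giving tanθ = 0.4579 or 2.428.
θ = 24.60° or 67.61°; the larger is 67.61°.

67.6°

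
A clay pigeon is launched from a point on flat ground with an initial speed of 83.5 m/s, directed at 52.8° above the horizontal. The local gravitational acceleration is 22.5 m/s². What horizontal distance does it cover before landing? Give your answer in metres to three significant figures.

Components: vₓ = 83.50 cos 52.8° = 50.48 m/s, v_y0 = 83.50 sin 52.8° = 66.51 m/s.
Time aloft: T = 2 v_y0 / g = 2 × 66.51 / 22.5 = 5.912 s.
Range: R = vₓ T = 50.48 × 5.912 = 298.5 m.

298 m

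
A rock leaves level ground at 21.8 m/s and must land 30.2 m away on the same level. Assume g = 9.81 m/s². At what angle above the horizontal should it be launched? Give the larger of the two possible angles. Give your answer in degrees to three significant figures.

From R = (v₀²/g) sin 2θ: sin 2θ = 9.81 × 30.2 / 475.24 = 0.6234.
2θ = 38.56° or 180° − 38.56° = 141.4°, so θ = 19.28° or 70.72°.
The larger angle is 70.72°.

70.7°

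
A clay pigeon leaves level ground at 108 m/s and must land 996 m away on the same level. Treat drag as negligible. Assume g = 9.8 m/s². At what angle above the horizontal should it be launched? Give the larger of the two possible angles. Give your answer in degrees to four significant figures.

From R = (v₀²/g) sin 2θ: sin 2θ = 9.80 × 996 / 11664 = 0.8368.
2θ = 56.81° or 180° − 56.81° = 123.2°, so θ = 28.40° or 61.60°.
The larger angle is 61.60°.

61.60°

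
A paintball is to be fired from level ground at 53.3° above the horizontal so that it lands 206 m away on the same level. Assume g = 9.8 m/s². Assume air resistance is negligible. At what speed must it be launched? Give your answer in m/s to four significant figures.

Level-ground range: R = v₀² sin(2θ)/g, so v₀ = √(gR / sin 2θ).
v₀ = √(9.80 × 206 / sin 106.6°) = √(2019 / 0.9583) = √2106.6 = 45.90 m/s.

45.90 m/s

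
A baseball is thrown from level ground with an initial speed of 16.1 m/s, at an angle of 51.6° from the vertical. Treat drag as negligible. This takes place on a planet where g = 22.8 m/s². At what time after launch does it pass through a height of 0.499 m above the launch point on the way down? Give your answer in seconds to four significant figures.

0.8241 s

Components: vₓ = 16.10 sin 51.6° = 12.62 m/s, v_y0 = 16.10 cos 51.6° = 10.00 m/s.
Require v_y0 t − ½ g t² = 0.499, i.e. 11.40 t² − 10.00 t + 0.499 = 0.
Quadratic formula: t = (10.00 ± √77.255) / 22.8 = (10.00 ± 8.789) / 22.8 → t = 0.05311 s or 0.8241 s.
The descending-branch root is 0.8241 s.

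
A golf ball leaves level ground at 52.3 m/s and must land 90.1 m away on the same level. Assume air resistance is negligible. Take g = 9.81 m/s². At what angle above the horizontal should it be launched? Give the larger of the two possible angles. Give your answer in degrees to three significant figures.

80.6°

R = v₀² sin 2θ / g gives sin 2θ = gR/v₀² = 9.81·90.1/52.3² = 0.3231.
2θ = 18.85° or 180° − 18.85° = 161.1°, so θ = 9.426° or 80.57°.
The larger angle is 80.57°.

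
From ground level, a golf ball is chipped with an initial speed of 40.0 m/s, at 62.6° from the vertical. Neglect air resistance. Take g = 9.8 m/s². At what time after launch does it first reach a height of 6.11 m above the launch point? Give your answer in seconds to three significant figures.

0.368 s

Horizontal component vₓ = 40.00 sin 62.6° = 35.51 m/s; vertical v_y0 = 40.00 cos 62.6° = 18.41 m/s.
Height y(t) = 18.41 t − 4.900 t² = 6.11 gives 4.900 t² − 18.41 t + 6.11 = 0.
Quadratic formula: t = (18.41 ± √219.10) / 9.80 = (18.41 ± 14.80) / 9.80 → t = 0.3680 s or 3.389 s.
The first (ascending) time is 0.3680 s.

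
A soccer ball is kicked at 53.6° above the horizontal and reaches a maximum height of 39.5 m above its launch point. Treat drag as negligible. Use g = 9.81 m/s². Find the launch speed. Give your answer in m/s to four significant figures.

At the peak v_y = 0, so v_y0 = √(2gH) = √(2 × 9.81 × 39.5) = 27.84 m/s.
v_y0 = v₀ sin θ ⇒ v₀ = 27.84 / sin 53.6° = 34.59 m/s.

34.59 m/s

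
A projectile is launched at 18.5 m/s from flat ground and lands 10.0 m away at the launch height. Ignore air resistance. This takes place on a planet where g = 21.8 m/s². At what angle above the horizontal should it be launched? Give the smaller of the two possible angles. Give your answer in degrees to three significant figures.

R = v₀² sin 2θ / g gives sin 2θ = gR/v₀² = 21.8·10.0/18.5² = 0.6370.
2θ = 39.57° or 180° − 39.57° = 140.4°, so θ = 19.78° or 70.22°.
The smaller angle is 19.78°.

19.8°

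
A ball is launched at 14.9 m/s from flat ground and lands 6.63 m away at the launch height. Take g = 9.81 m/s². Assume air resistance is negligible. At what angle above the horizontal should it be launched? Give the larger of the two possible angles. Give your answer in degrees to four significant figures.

From R = (v₀²/g) sin 2θ: sin 2θ = 9.81 × 6.63 / 222.01 = 0.2930.
2θ = 17.04° or 180° − 17.04° = 163.0°, so θ = 8.518° or 81.48°.
The larger angle is 81.48°.

81.48°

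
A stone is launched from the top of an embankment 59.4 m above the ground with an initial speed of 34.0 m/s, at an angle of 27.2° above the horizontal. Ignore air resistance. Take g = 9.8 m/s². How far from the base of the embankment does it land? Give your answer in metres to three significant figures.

Horizontal component vₓ = 34.00 cos 27.2° = 30.24 m/s; vertical v_y0 = 34.00 sin 27.2° = 15.54 m/s.
Vertical motion (up positive, ground at y = 0): 4.900 t² − (15.54) t − 59.4 = 0, so t = (15.54 + √(15.54² + 2·9.80·59.4)) / 9.80 = (15.54 + 37.49) / 9.80 = 5.412 s.
Horizontal distance: R = vₓ t = 30.24 × 5.412 = 163.7 m.

164 m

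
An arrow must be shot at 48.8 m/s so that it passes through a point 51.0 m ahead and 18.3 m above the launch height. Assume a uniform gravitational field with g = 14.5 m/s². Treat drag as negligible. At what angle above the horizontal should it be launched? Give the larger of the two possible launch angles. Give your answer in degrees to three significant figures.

Trajectory: y = x tanθ − g x² (1 + tan²θ)/(2v₀²). With x = 51.0, y = 18.3, v₀ = 48.8, g = 14.5:
7.918 tan²θ − 51.0 tanθ + (26.22) = 0.
tanθ = [51.0 ± √(51.0² − 4 × 7.918 × (26.22))] / (2 × 7.918) = (51.0 ± 42.08) / 15.84, giving tanθ = 0.5634 or 5.877.
θ = 29.40° or 80.34°; the larger is 80.34°.

80.3°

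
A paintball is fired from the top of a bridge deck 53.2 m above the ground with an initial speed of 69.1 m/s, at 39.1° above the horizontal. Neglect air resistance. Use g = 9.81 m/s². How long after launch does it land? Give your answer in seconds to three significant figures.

Components: vₓ = 69.10 cos 39.1° = 53.62 m/s, v_y0 = 69.10 sin 39.1° = 43.58 m/s.
Vertical motion (up positive, ground at y = 0): 4.905 t² − (43.58) t − 53.2 = 0, so t = (43.58 + √(43.58² + 2·9.81·53.2)) / 9.81 = (43.58 + 54.25) / 9.81 = 9.972 s.

9.97 s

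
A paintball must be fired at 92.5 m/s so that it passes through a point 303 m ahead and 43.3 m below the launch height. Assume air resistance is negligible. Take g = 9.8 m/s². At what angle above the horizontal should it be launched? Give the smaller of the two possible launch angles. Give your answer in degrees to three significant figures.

Trajectory: y = x tanθ − g x² (1 + tan²θ)/(2v₀²). With x = 303, y = −43.3, v₀ = 92.5, g = 9.80:
52.58 tan²θ − 303 tanθ + (9.277) = 0.
tanθ = [303 ± √(303² − 4 × 52.58 × (9.277))] / (2 × 52.58) = (303 ± 299.8) / 105.2, giving tanθ = 0.03078 or 5.732.
θ = 1.763° or 80.10°; the smaller is 1.763°.

1.76°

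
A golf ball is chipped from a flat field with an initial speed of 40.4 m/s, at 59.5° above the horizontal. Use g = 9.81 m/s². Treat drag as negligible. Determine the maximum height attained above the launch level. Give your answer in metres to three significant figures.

61.8 m

vₓ = 40.40 cos 59.5° = 20.50 m/s; v_y0 = 40.40 sin 59.5° = 34.81 m/s.
Maximum height: H = v_y0² / (2g) = 34.81² / (2 × 9.81) = 61.76 m.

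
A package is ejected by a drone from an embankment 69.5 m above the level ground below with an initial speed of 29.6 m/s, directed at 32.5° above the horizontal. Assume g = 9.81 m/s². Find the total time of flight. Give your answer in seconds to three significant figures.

5.72 s

Horizontal component vₓ = 29.60 cos 32.5° = 24.96 m/s; vertical v_y0 = 29.60 sin 32.5° = 15.90 m/s.
The projectile lands when y = 69.5 + (15.90) t − ½·9.81·t² = 0. Positive root: t = (15.90 + √(15.90² + 2·9.81·69.5)) / 9.81 = (15.90 + 40.21) / 9.81 = 5.720 s.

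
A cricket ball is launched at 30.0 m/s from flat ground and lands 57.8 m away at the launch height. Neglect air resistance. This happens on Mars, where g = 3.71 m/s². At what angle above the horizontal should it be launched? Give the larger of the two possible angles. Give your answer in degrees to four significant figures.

Level-ground range R = v₀² sin(2θ)/g ⇒ sin(2θ) = gR/v₀² = 3.71 × 57.8 / 30.0² = 0.2383.
2θ = 13.78° or 180° − 13.78° = 166.2°, so θ = 6.892° or 83.11°.
The larger angle is 83.11°.

83.11°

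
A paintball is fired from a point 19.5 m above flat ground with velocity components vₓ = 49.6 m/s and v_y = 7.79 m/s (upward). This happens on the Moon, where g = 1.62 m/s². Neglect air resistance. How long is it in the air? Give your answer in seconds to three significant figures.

With up positive and y = 0 at the ground: y(t) = 19.5 + (7.790) t − 0.8100 t². Setting y = 0 and taking the positive root: t = [7.790 + √(7.790² + 2·1.62·19.5)] / 1.62 = (7.790 + 11.13) / 1.62 = 11.68 s.

11.7 s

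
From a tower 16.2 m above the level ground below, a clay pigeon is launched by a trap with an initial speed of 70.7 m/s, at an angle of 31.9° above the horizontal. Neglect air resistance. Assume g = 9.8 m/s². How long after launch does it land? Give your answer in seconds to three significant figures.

vₓ = 70.70 cos 31.9° = 60.02 m/s; v_y0 = 70.70 sin 31.9° = 37.36 m/s.
With up positive and y = 0 at the ground: y(t) = 16.2 + (37.36) t − 4.900 t². Setting y = 0 and taking the positive root: t = [37.36 + √(37.36² + 2·9.80·16.2)] / 9.80 = (37.36 + 41.39) / 9.80 = 8.036 s.

8.04 s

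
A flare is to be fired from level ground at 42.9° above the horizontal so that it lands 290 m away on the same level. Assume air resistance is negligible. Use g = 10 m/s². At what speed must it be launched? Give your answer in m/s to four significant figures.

On level ground R = v₀² sin 2θ / g ⇒ v₀ = √(gR / sin 2θ).
v₀ = √(10.0 × 290 / sin 85.80°) = √(2900 / 0.9973) = √2907.8 = 53.92 m/s.

53.92 m/s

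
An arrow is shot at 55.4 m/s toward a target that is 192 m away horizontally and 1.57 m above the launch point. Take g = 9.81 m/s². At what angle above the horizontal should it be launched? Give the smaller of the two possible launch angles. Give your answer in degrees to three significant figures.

19.5°

Trajectory: y = x tanθ − g x² (1 + tan²θ)/(2v₀²). With x = 192, y = 1.57, v₀ = 55.4, g = 9.81:
58.91 tan²θ − 192 tanθ + (60.48) = 0.
tanθ = [192 ± √(192² − 4 × 58.91 × (60.48))] / (2 × 58.91) = (192 ± 150.4) / 117.8, giving tanθ = 0.3533 or 2.906.
θ = 19.46° or 71.01°; the smaller is 19.46°.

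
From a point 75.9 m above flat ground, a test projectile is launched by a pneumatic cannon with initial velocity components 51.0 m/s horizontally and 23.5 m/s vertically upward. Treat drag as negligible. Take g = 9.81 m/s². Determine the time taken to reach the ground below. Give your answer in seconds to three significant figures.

With up positive and y = 0 at the ground: y(t) = 75.9 + (23.50) t − 4.905 t². Setting y = 0 and taking the positive root: t = [23.50 + √(23.50² + 2·9.81·75.9)] / 9.81 = (23.50 + 45.18) / 9.81 = 7.001 s.

7.00 s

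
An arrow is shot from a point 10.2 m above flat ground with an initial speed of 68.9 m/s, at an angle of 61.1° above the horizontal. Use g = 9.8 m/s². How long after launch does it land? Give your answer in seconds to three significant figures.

Components: vₓ = 68.90 cos 61.1° = 33.30 m/s, v_y0 = 68.90 sin 61.1° = 60.32 m/s.
With up positive and y = 0 at the ground: y(t) = 10.2 + (60.32) t − 4.900 t². Setting y = 0 and taking the positive root: t = [60.32 + √(60.32² + 2·9.80·10.2)] / 9.80 = (60.32 + 61.95) / 9.80 = 12.48 s.

12.5 s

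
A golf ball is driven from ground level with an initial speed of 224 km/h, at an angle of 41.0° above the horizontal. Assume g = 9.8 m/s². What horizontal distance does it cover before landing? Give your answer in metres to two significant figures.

390 m

Convert: 224 km/h = 224/3.6 = 62.22 m/s.
Resolve: vₓ = 62.22 cos 41.0° = 46.96 m/s and v_y0 = 62.22 sin 41.0° = 40.82 m/s.
Time aloft: T = 2 v_y0 / g = 2 × 40.82 / 9.80 = 8.331 s.
Horizontal distance R = vₓ T = 46.96 × 8.331 = 391.2 m.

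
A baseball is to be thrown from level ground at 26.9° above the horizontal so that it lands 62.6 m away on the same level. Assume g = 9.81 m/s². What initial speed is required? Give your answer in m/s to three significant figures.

27.6 m/s

On level ground R = v₀² sin 2θ / g ⇒ v₀ = √(gR / sin 2θ).
v₀ = √(9.81 × 62.6 / sin 53.80°) = √(614.1 / 0.8070) = √761.01 = 27.59 m/s.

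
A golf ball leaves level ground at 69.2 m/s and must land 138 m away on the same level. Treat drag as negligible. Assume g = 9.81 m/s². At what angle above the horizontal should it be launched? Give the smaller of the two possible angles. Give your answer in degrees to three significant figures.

8.21°

R = v₀² sin 2θ / g gives sin 2θ = gR/v₀² = 9.81·138/69.2² = 0.2827.
2θ = 16.42° or 180° − 16.42° = 163.6°, so θ = 8.211° or 81.79°.
The smaller angle is 8.211°.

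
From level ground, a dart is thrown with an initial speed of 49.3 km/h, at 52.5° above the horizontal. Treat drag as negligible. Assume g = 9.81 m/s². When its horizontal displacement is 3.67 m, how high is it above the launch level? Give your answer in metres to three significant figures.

Convert: 49.3 km/h = 49.3/3.6 = 13.69 m/s.
Components: vₓ = 13.69 cos 52.5° = 8.337 m/s, v_y0 = 13.69 sin 52.5° = 10.86 m/s.
At x = 3.67 m, t = x/vₓ = 3.67/8.337 = 0.4402 s.
Height: y = v_y0 t − ½ g t² = 10.86 × 0.4402 − 4.905 × 0.4402² = 4.783 − 0.9506 = 3.832 m.

3.83 m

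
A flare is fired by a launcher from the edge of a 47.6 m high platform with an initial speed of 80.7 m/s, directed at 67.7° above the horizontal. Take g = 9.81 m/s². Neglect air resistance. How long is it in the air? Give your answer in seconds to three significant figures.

Components: vₓ = 80.70 cos 67.7° = 30.62 m/s, v_y0 = 80.70 sin 67.7° = 74.66 m/s.
With up positive and y = 0 at the ground: y(t) = 47.6 + (74.66) t − 4.905 t². Setting y = 0 and taking the positive root: t = [74.66 + √(74.66² + 2·9.81·47.6)] / 9.81 = (74.66 + 80.68) / 9.81 = 15.83 s.

15.8 s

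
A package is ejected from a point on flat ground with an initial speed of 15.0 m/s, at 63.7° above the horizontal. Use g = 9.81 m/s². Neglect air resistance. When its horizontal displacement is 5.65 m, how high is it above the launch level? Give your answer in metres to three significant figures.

Resolve: vₓ = 15.00 cos 63.7° = 6.646 m/s and v_y0 = 15.00 sin 63.7° = 13.45 m/s.
At x = 5.65 m, t = x/vₓ = 5.65/6.646 = 0.8501 s.
Height: y = v_y0 t − ½ g t² = 13.45 × 0.8501 − 4.905 × 0.8501² = 11.43 − 3.545 = 7.887 m.

7.89 m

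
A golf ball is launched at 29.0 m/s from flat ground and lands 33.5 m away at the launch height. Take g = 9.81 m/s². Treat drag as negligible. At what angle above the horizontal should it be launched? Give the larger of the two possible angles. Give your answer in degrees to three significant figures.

R = v₀² sin 2θ / g gives sin 2θ = gR/v₀² = 9.81·33.5/29.0² = 0.3908.
2θ = 23.00° or 180° − 23.00° = 157.0°, so θ = 11.50° or 78.50°.
The larger angle is 78.50°.

78.5°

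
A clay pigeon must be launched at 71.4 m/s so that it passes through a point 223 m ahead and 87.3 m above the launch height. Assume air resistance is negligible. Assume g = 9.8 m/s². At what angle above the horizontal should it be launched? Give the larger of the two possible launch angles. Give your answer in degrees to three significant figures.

Trajectory: y = x tanθ − g x² (1 + tan²θ)/(2v₀²). With x = 223, y = 87.3, v₀ = 71.4, g = 9.80:
47.80 tan²θ − 223 tanθ + (135.1) = 0.
tanθ = [223 ± √(223² − 4 × 47.80 × (135.1))] / (2 × 47.80) = (223 ± 154.6) / 95.60, giving tanθ = 0.7156 or 3.950.
θ = 35.59° or 75.79°; the larger is 75.79°.

75.8°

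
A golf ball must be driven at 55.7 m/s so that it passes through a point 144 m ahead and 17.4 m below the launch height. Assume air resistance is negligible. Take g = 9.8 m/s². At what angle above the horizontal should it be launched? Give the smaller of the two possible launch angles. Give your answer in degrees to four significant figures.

Trajectory: y = x tanθ − g x² (1 + tan²θ)/(2v₀²). With x = 144, y = −17.4, v₀ = 55.7, g = 9.80:
32.75 tan²θ − 144 tanθ + (15.35) = 0.
tanθ = [144 ± √(144² − 4 × 32.75 × (15.35))] / (2 × 32.75) = (144 ± 136.8) / 65.50, giving tanθ = 0.1093 or 4.288.
θ = 6.238° or 76.87°; the smaller is 6.238°.

6.238°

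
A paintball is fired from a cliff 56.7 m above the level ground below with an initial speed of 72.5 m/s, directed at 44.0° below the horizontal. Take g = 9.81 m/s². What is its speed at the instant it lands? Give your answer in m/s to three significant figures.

Horizontal component vₓ = 72.50 cos 44.0° = 52.15 m/s; vertical v_y0 = −50.36 m/s (downward).
Vertical motion (up positive, ground at y = 0): 4.905 t² − (−50.36) t − 56.7 = 0, so t = (−50.36 + √(50.36² + 2·9.81·56.7)) / 9.81 = (−50.36 + 60.41) / 9.81 = 1.024 s.
Vertical velocity at impact: v_y = v_y0 − g t = −50.36 − 9.81 × 1.024 = −60.41 m/s.
Speed: |v| = √(vₓ² + v_y²) = √(52.15² + 60.41²) = 79.80 m/s.

79.8 m/s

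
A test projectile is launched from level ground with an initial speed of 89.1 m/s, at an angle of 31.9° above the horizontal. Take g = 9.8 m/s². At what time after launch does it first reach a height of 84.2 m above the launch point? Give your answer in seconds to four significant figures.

2.376 s

Components: vₓ = 89.10 cos 31.9° = 75.64 m/s, v_y0 = 89.10 sin 31.9° = 47.08 m/s.
Require v_y0 t − ½ g t² = 84.2, i.e. 4.900 t² − 47.08 t + 84.2 = 0.
Quadratic formula: t = (47.08 ± √566.57) / 9.80 = (47.08 ± 23.80) / 9.80 → t = 2.376 s or 7.233 s.
The first (ascending) time is 2.376 s.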